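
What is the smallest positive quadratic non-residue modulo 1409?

3

(2/1409) = +1, so 2 is a residue.
(3/1409) = −1, so 3 is the smallest positive non-residue mod 1409.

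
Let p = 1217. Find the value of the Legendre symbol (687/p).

Reciprocity: 687 ≡ 3 and 1217 ≡ 1 (mod 4), so (687/1217) = +(1217/687).
Reduce top mod 687: now compute (530/687).
Pull out 2: since 687 ≡ 7 (mod 8), (2/687) = +1.
Reciprocity: 265 ≡ 1 and 687 ≡ 3 (mod 4), so (265/687) = +(687/265).
Reduce top mod 265: now compute (157/265).
Reciprocity: 157 ≡ 1 and 265 ≡ 1 (mod 4), so (157/265) = +(265/157).
Reduce top mod 157: now compute (108/157).
Pull out 2^2: since 157 ≡ 5 (mod 8), (2/157) = -1, so (2/157)^2 = +1.
Reciprocity: 27 ≡ 3 and 157 ≡ 1 (mod 4), so (27/157) = +(157/27).
Reduce top mod 27: now compute (22/27).
Pull out 2: since 27 ≡ 3 (mod 8), (2/27) = -1.
Reciprocity: 11 ≡ 3 and 27 ≡ 3 (mod 4), so (11/27) = −(27/11).
Reduce top mod 11: now compute (5/11).
Reciprocity: 5 ≡ 1 and 11 ≡ 3 (mod 4), so (5/11) = +(11/5).
Reduce top mod 5: now compute (1/5).
Reached (1/5) = 1. Collecting the sign flips along the way, the symbol is +1.

1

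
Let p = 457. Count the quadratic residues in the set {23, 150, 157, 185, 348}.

4

(23/457) = -1 → non-residue.
(150/457) = +1 → QR.
(157/457) = +1 → QR.
(185/457) = +1 → QR.
(348/457) = +1 → QR.
Total quadratic residues among the 5: 4.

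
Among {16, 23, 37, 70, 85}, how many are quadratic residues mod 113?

2

(16/113) = +1 → QR.
(23/113) = -1 → non-residue.
(37/113) = -1 → non-residue.
(70/113) = -1 → non-residue.
(85/113) = +1 → QR.
Total quadratic residues among the 5: 2.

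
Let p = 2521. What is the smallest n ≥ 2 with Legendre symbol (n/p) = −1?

(2/2521) = +1, so 2 is a residue.
(3/2521) = +1, so 3 is a residue.
(4/2521) = +1, so 4 is a residue.
(5/2521) = +1, so 5 is a residue.
(6/2521) = +1, so 6 is a residue.
(7/2521) = +1, so 7 is a residue.
(8/2521) = +1, so 8 is a residue.
(9/2521) = +1, so 9 is a residue.
(10/2521) = +1, so 10 is a residue.
(11/2521) = −1, so 11 is the smallest positive non-residue mod 2521.

11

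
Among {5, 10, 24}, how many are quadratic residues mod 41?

(5/41) = +1 → QR.
(10/41) = +1 → QR.
(24/41) = -1 → non-residue.
Total quadratic residues among the 3: 2.

2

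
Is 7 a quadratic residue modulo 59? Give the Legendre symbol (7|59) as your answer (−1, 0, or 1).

1

Euler's criterion: (7/59) ≡ 7^29 (mod 59).
7^2 ≡ 49 (mod 59)
7^4 ≡ 41 (mod 59)
7^8 ≡ 29 (mod 59)
7^16 ≡ 15 (mod 59)
7^29 = 7^(16+8+4+1) ≡ 1 (mod 59).
Result is 1, so (7/59) = 1.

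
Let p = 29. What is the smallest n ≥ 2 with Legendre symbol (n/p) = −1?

2

(2/29) = −1, so 2 is the smallest positive non-residue mod 29.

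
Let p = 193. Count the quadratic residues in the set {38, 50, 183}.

1

(38/193) = -1 → non-residue.
(50/193) = +1 → QR.
(183/193) = -1 → non-residue.
Total quadratic residues among the 3: 1.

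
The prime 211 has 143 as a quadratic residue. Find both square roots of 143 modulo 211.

96, 115

Since 211 ≡ 3 (mod 4), a square root of 143 is 143^((211+1)/4) = 143^53 mod 211.
Repeated squaring: 143^2≡193, 143^4≡113, 143^8≡109, 143^16≡65, 143^32≡5 (mod 211).
143^53 = 143^(32+16+4+1) ≡ 96 (mod 211).
Check: 96² = 9216 ≡ 143 (mod 211). The two roots are 96 and 115.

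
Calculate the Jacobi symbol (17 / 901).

0

Reciprocity: 17 ≡ 1 and 901 ≡ 1 (mod 4), so (17/901) = +(901/17).
Reduce top mod 17: now compute (0/17).
Top reduces to 0: gcd > 1, so the symbol is 0.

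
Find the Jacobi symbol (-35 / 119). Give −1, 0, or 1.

First reduce: -35 ≡ 84 (mod 119).
Pull out 2^2: since 119 ≡ 7 (mod 8), (2/119) = +1, so (2/119)^2 = +1.
Reciprocity: 21 ≡ 1 and 119 ≡ 3 (mod 4), so (21/119) = +(119/21).
Reduce top mod 21: now compute (14/21).
Pull out 2: since 21 ≡ 5 (mod 8), (2/21) = -1.
Reciprocity: 7 ≡ 3 and 21 ≡ 1 (mod 4), so (7/21) = +(21/7).
Reduce top mod 7: now compute (0/7).
Top reduces to 0: gcd > 1, so the symbol is 0.

0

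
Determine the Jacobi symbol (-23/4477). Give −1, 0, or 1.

-1

First reduce: -23 ≡ 4454 (mod 4477).
Pull out 2: since 4477 ≡ 5 (mod 8), (2/4477) = -1.
Reciprocity: 2227 ≡ 3 and 4477 ≡ 1 (mod 4), so (2227/4477) = +(4477/2227).
Reduce top mod 2227: now compute (23/2227).
Reciprocity: 23 ≡ 3 and 2227 ≡ 3 (mod 4), so (23/2227) = −(2227/23).
Reduce top mod 23: now compute (19/23).
Reciprocity: 19 ≡ 3 and 23 ≡ 3 (mod 4), so (19/23) = −(23/19).
Reduce top mod 19: now compute (4/19).
Pull out 2^2: since 19 ≡ 3 (mod 8), (2/19) = -1, so (2/19)^2 = +1.
Reached (1/19) = 1. Collecting the sign flips along the way, the symbol is -1.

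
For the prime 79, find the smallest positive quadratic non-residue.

(2/79) = +1, so 2 is a residue.
(3/79) = −1, so 3 is the smallest positive non-residue mod 79.

3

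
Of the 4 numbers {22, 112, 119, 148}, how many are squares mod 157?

1

(22/157) = -1 → non-residue.
(112/157) = -1 → non-residue.
(119/157) = -1 → non-residue.
(148/157) = +1 → QR.
Total quadratic residues among the 4: 1.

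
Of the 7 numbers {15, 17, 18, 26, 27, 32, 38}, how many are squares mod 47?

(15/47) = -1 → non-residue.
(17/47) = +1 → QR.
(18/47) = +1 → QR.
(26/47) = -1 → non-residue.
(27/47) = +1 → QR.
(32/47) = +1 → QR.
(38/47) = -1 → non-residue.
Total quadratic residues among the 7: 4.

4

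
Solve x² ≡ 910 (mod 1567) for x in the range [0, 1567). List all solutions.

Since 1567 ≡ 3 (mod 4), a square root of 910 is 910^((1567+1)/4) = 910^392 mod 1567.
Repeated squaring: 910^2≡724, 910^4≡798, 910^8≡602, 910^16≡427, 910^32≡557, 910^64≡1550, 910^128≡289, 910^256≡470 (mod 1567).
910^392 = 910^(256+128+8) ≡ 466 (mod 1567).
Check: 466² = 217156 ≡ 910 (mod 1567). The two roots are 466 and 1101.

466, 1101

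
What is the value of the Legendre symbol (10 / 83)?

Euler's criterion: (10/83) ≡ 10^41 (mod 83).
10^2 ≡ 17 (mod 83)
10^4 ≡ 40 (mod 83)
10^8 ≡ 23 (mod 83)
10^16 ≡ 31 (mod 83)
10^32 ≡ 48 (mod 83)
10^41 = 10^(32+8+1) ≡ 1 (mod 83).
Result is 1, so (10/83) = 1.

1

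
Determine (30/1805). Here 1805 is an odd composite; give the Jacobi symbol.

0

Pull out 2: since 1805 ≡ 5 (mod 8), (2/1805) = -1.
Reciprocity: 15 ≡ 3 and 1805 ≡ 1 (mod 4), so (15/1805) = +(1805/15).
Reduce top mod 15: now compute (5/15).
Reciprocity: 5 ≡ 1 and 15 ≡ 3 (mod 4), so (5/15) = +(15/5).
Reduce top mod 5: now compute (0/5).
Top reduces to 0: gcd > 1, so the symbol is 0.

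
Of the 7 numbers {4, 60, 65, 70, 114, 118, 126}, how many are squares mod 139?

3

(4/139) = +1 → QR.
(60/139) = -1 → non-residue.
(65/139) = +1 → QR.
(70/139) = -1 → non-residue.
(114/139) = -1 → non-residue.
(118/139) = +1 → QR.
(126/139) = -1 → non-residue.
Total quadratic residues among the 7: 3.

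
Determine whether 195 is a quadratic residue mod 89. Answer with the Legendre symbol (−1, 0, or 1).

First reduce: 195 ≡ 17 (mod 89).
Reciprocity: 17 ≡ 1 and 89 ≡ 1 (mod 4), so (17/89) = +(89/17).
Reduce top mod 17: now compute (4/17).
Pull out 2^2: since 17 ≡ 1 (mod 8), (2/17) = +1, so (2/17)^2 = +1.
Reached (1/17) = 1. Collecting the sign flips along the way, the symbol is +1.

1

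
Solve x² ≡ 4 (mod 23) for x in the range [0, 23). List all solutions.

Since 23 ≡ 3 (mod 4), a square root of 4 is 4^((23+1)/4) = 4^6 mod 23.
Repeated squaring: 4^2≡16, 4^4≡3 (mod 23).
4^6 = 4^(4+2) ≡ 2 (mod 23).
Check: 2² = 4 ≡ 4 (mod 23). The two roots are 2 and 21.

2, 21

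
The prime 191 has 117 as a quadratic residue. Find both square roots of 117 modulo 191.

58, 133

Since 191 ≡ 3 (mod 4), a square root of 117 is 117^((191+1)/4) = 117^48 mod 191.
Repeated squaring: 117^2≡128, 117^4≡149, 117^8≡45, 117^16≡115, 117^32≡46 (mod 191).
117^48 = 117^(32+16) ≡ 133 (mod 191).
Check: 133² = 17689 ≡ 117 (mod 191). The two roots are 58 and 133.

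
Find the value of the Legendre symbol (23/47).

Reciprocity: 23 ≡ 3 and 47 ≡ 3 (mod 4), so (23/47) = −(47/23).
Reduce top mod 23: now compute (1/23).
Reached (1/23) = 1. Collecting the sign flips along the way, the symbol is -1.

-1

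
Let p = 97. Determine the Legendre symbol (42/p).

Pull out 2: since 97 ≡ 1 (mod 8), (2/97) = +1.
Reciprocity: 21 ≡ 1 and 97 ≡ 1 (mod 4), so (21/97) = +(97/21).
Reduce top mod 21: now compute (13/21).
Reciprocity: 13 ≡ 1 and 21 ≡ 1 (mod 4), so (13/21) = +(21/13).
Reduce top mod 13: now compute (8/13).
Pull out 2^3: since 13 ≡ 5 (mod 8), (2/13) = -1, so (2/13)^3 = -1.
Reached (1/13) = 1. Collecting the sign flips along the way, the symbol is -1.

-1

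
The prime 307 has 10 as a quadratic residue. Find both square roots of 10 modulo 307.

Since 307 ≡ 3 (mod 4), a square root of 10 is 10^((307+1)/4) = 10^77 mod 307.
Repeated squaring: 10^2≡100, 10^4≡176, 10^8≡276, 10^16≡40, 10^32≡65, 10^64≡234 (mod 307).
10^77 = 10^(64+8+4+1) ≡ 169 (mod 307).
Check: 169² = 28561 ≡ 10 (mod 307). The two roots are 138 and 169.

138, 169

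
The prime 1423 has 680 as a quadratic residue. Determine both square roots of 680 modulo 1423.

Since 1423 ≡ 3 (mod 4), a square root of 680 is 680^((1423+1)/4) = 680^356 mod 1423.
Repeated squaring: 680^2≡1348, 680^4≡1356, 680^8≡220, 680^16≡18, 680^32≡324, 680^64≡1097, 680^128≡974, 680^256≡958 (mod 1423).
680^356 = 680^(256+64+32+4) ≡ 240 (mod 1423).
Check: 240² = 57600 ≡ 680 (mod 1423). The two roots are 240 and 1183.

240, 1183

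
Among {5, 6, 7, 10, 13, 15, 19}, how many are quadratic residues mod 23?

(5/23) = -1 → non-residue.
(6/23) = +1 → QR.
(7/23) = -1 → non-residue.
(10/23) = -1 → non-residue.
(13/23) = +1 → QR.
(15/23) = -1 → non-residue.
(19/23) = -1 → non-residue.
Total quadratic residues among the 7: 2.

2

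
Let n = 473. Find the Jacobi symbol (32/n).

Pull out 2^5: since 473 ≡ 1 (mod 8), (2/473) = +1, so (2/473)^5 = +1.
Reached (1/473) = 1. Collecting the sign flips along the way, the symbol is +1.

1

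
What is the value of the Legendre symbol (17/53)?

Reciprocity: 17 ≡ 1 and 53 ≡ 1 (mod 4), so (17/53) = +(53/17).
Reduce top mod 17: now compute (2/17).
Pull out 2: since 17 ≡ 1 (mod 8), (2/17) = +1.
Reached (1/17) = 1. Collecting the sign flips along the way, the symbol is +1.

1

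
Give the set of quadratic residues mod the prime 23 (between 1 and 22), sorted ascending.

Square k = 1,…,11 (k and 23−k give the same square):
1²=1, 2²=4, 3²=9, 4²=16, 5²≡2, 6²≡13, 7²≡3, 8²≡18, 9²≡12, 10²≡8, 11²≡6 (mod 23).
So the quadratic residues mod 23 are {1, 2, 3, 4, 6, 8, 9, 12, 13, 16, 18}.

1 2 3 4 6 8 9 12 13 16 18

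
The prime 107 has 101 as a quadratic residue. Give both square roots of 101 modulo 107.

Since 107 ≡ 3 (mod 4), a square root of 101 is 101^((107+1)/4) = 101^27 mod 107.
Repeated squaring: 101^2≡36, 101^4≡12, 101^8≡37, 101^16≡85 (mod 107).
101^27 = 101^(16+8+2+1) ≡ 23 (mod 107).
Check: 23² = 529 ≡ 101 (mod 107). The two roots are 23 and 84.

23, 84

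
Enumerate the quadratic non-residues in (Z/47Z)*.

5,10,11,13,15,19,20,22,23,26,29,30,31,33,35,38,39,40,41,43,44,45,46

Square k = 1,…,23 (k and 47−k give the same square):
1²=1, 2²=4, 3²=9, 4²=16, 5²=25, 6²=36, 7²≡2, 8²≡17, 9²≡34, 10²≡6, 11²≡27, 12²≡3, 13²≡28, 14²≡8, 15²≡37, 16²≡21, 17²≡7, 18²≡42, 19²≡32, 20²≡24, 21²≡18, 22²≡14, 23²≡12 (mod 47).
The residues are {1, 2, 3, 4, 6, 7, 8, 9, 12, 14, 16, 17, 18, 21, 24, 25, 27, 28, 32, 34, 36, 37, 42}; the non-residues are the remaining 23 nonzero classes.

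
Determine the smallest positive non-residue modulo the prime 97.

5

(2/97) = +1, so 2 is a residue.
(3/97) = +1, so 3 is a residue.
(4/97) = +1, so 4 is a residue.
(5/97) = −1, so 5 is the smallest positive non-residue mod 97.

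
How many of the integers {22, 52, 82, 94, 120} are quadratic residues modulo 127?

(22/127) = +1 → QR.
(52/127) = +1 → QR.
(82/127) = +1 → QR.
(94/127) = +1 → QR.
(120/127) = +1 → QR.
Total quadratic residues among the 5: 5.

5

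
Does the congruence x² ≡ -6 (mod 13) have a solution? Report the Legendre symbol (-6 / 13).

-1

First reduce: -6 ≡ 7 (mod 13).
Reciprocity: 7 ≡ 3 and 13 ≡ 1 (mod 4), so (7/13) = +(13/7).
Reduce top mod 7: now compute (6/7).
Pull out 2: since 7 ≡ 7 (mod 8), (2/7) = +1.
Reciprocity: 3 ≡ 3 and 7 ≡ 3 (mod 4), so (3/7) = −(7/3).
Reduce top mod 3: now compute (1/3).
Reached (1/3) = 1. Collecting the sign flips along the way, the symbol is -1.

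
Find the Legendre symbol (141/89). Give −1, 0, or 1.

-1

First reduce: 141 ≡ 52 (mod 89).
Pull out 2^2: since 89 ≡ 1 (mod 8), (2/89) = +1, so (2/89)^2 = +1.
Reciprocity: 13 ≡ 1 and 89 ≡ 1 (mod 4), so (13/89) = +(89/13).
Reduce top mod 13: now compute (11/13).
Reciprocity: 11 ≡ 3 and 13 ≡ 1 (mod 4), so (11/13) = +(13/11).
Reduce top mod 11: now compute (2/11).
Pull out 2: since 11 ≡ 3 (mod 8), (2/11) = -1.
Reached (1/11) = 1. Collecting the sign flips along the way, the symbol is -1.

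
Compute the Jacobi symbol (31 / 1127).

Reciprocity: 31 ≡ 3 and 1127 ≡ 3 (mod 4), so (31/1127) = −(1127/31).
Reduce top mod 31: now compute (11/31).
Reciprocity: 11 ≡ 3 and 31 ≡ 3 (mod 4), so (11/31) = −(31/11).
Reduce top mod 11: now compute (9/11).
Reciprocity: 9 ≡ 1 and 11 ≡ 3 (mod 4), so (9/11) = +(11/9).
Reduce top mod 9: now compute (2/9).
Pull out 2: since 9 ≡ 1 (mod 8), (2/9) = +1.
Reached (1/9) = 1. Collecting the sign flips along the way, the symbol is +1.

1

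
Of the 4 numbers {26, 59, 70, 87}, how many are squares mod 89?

(26/89) = -1 → non-residue.
(59/89) = -1 → non-residue.
(70/89) = -1 → non-residue.
(87/89) = +1 → QR.
Total quadratic residues among the 4: 1.

1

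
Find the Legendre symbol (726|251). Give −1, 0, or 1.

First reduce: 726 ≡ 224 (mod 251).
Pull out 2^5: since 251 ≡ 3 (mod 8), (2/251) = -1, so (2/251)^5 = -1.
Reciprocity: 7 ≡ 3 and 251 ≡ 3 (mod 4), so (7/251) = −(251/7).
Reduce top mod 7: now compute (6/7).
Pull out 2: since 7 ≡ 7 (mod 8), (2/7) = +1.
Reciprocity: 3 ≡ 3 and 7 ≡ 3 (mod 4), so (3/7) = −(7/3).
Reduce top mod 3: now compute (1/3).
Reached (1/3) = 1. Collecting the sign flips along the way, the symbol is -1.

-1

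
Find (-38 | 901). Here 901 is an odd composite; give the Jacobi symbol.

1

First reduce: -38 ≡ 863 (mod 901).
Reciprocity: 863 ≡ 3 and 901 ≡ 1 (mod 4), so (863/901) = +(901/863).
Reduce top mod 863: now compute (38/863).
Pull out 2: since 863 ≡ 7 (mod 8), (2/863) = +1.
Reciprocity: 19 ≡ 3 and 863 ≡ 3 (mod 4), so (19/863) = −(863/19).
Reduce top mod 19: now compute (8/19).
Pull out 2^3: since 19 ≡ 3 (mod 8), (2/19) = -1, so (2/19)^3 = -1.
Reached (1/19) = 1. Collecting the sign flips along the way, the symbol is +1.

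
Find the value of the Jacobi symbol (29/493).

Reciprocity: 29 ≡ 1 and 493 ≡ 1 (mod 4), so (29/493) = +(493/29).
Reduce top mod 29: now compute (0/29).
Top reduces to 0: gcd > 1, so the symbol is 0.

0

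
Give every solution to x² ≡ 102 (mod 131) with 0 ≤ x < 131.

Since 131 ≡ 3 (mod 4), a square root of 102 is 102^((131+1)/4) = 102^33 mod 131.
Repeated squaring: 102^2≡55, 102^4≡12, 102^8≡13, 102^16≡38, 102^32≡3 (mod 131).
102^33 = 102^(32+1) ≡ 44 (mod 131).
Check: 44² = 1936 ≡ 102 (mod 131). The two roots are 44 and 87.

44, 87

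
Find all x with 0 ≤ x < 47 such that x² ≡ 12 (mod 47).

23, 24

Since 47 ≡ 3 (mod 4), a square root of 12 is 12^((47+1)/4) = 12^12 mod 47.
Repeated squaring: 12^2≡3, 12^4≡9, 12^8≡34 (mod 47).
12^12 = 12^(8+4) ≡ 24 (mod 47).
Check: 24² = 576 ≡ 12 (mod 47). The two roots are 23 and 24.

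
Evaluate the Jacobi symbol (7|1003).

-1

Reciprocity: 7 ≡ 3 and 1003 ≡ 3 (mod 4), so (7/1003) = −(1003/7).
Reduce top mod 7: now compute (2/7).
Pull out 2: since 7 ≡ 7 (mod 8), (2/7) = +1.
Reached (1/7) = 1. Collecting the sign flips along the way, the symbol is -1.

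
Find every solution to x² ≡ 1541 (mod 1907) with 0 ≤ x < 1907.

Since 1907 ≡ 3 (mod 4), a square root of 1541 is 1541^((1907+1)/4) = 1541^477 mod 1907.
Repeated squaring: 1541^2≡466, 1541^4≡1665, 1541^8≡1354, 1541^16≡689, 1541^32≡1785, 1541^64≡1535, 1541^128≡1080, 1541^256≡1223 (mod 1907).
1541^477 = 1541^(256+128+64+16+8+4+1) ≡ 1245 (mod 1907).
Check: 1245² = 1550025 ≡ 1541 (mod 1907). The two roots are 662 and 1245.

662, 1245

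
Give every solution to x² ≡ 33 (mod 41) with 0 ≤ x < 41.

41 ≡ 1 (mod 4), so we find a root by search.
Trying successive values, 19² = 361 ≡ 33 (mod 41). The other root is 41 − 19 = 22.

19, 22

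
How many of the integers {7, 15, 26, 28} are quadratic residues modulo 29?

(7/29) = +1 → QR.
(15/29) = -1 → non-residue.
(26/29) = -1 → non-residue.
(28/29) = +1 → QR.
Total quadratic residues among the 4: 2.

2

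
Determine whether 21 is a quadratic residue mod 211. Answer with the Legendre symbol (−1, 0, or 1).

Reciprocity: 21 ≡ 1 and 211 ≡ 3 (mod 4), so (21/211) = +(211/21).
Reduce top mod 21: now compute (1/21).
Reached (1/21) = 1. Collecting the sign flips along the way, the symbol is +1.

1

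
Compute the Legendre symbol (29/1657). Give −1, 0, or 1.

1

Reciprocity: 29 ≡ 1 and 1657 ≡ 1 (mod 4), so (29/1657) = +(1657/29).
Reduce top mod 29: now compute (4/29).
Pull out 2^2: since 29 ≡ 5 (mod 8), (2/29) = -1, so (2/29)^2 = +1.
Reached (1/29) = 1. Collecting the sign flips along the way, the symbol is +1.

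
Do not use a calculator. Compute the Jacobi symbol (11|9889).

0

Reciprocity: 11 ≡ 3 and 9889 ≡ 1 (mod 4), so (11/9889) = +(9889/11).
Reduce top mod 11: now compute (0/11).
Top reduces to 0: gcd > 1, so the symbol is 0.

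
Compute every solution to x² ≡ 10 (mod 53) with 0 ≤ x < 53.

53 ≡ 1 (mod 4), so we find a root by search.
Trying successive values, 13² = 169 ≡ 10 (mod 53). The other root is 53 − 13 = 40.

13, 40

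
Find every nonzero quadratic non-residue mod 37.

Square k = 1,…,18 (k and 37−k give the same square):
1²=1, 2²=4, 3²=9, 4²=16, 5²=25, 6²=36, 7²≡12, 8²≡27, 9²≡7, 10²≡26, 11²≡10, 12²≡33, 13²≡21, 14²≡11, 15²≡3, 16²≡34, 17²≡30, 18²≡28 (mod 37).
The residues are {1, 3, 4, 7, 9, 10, 11, 12, 16, 21, 25, 26, 27, 28, 30, 33, 34, 36}; the non-residues are the remaining 18 nonzero classes.

2,5,6,8,13,14,15,17,18,19,20,22,23,24,29,31,32,35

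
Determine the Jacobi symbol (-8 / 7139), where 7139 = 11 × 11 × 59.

First reduce: -8 ≡ 7131 (mod 7139).
Reciprocity: 7131 ≡ 3 and 7139 ≡ 3 (mod 4), so (7131/7139) = −(7139/7131).
Reduce top mod 7131: now compute (8/7131).
Pull out 2^3: since 7131 ≡ 3 (mod 8), (2/7131) = -1, so (2/7131)^3 = -1.
Reached (1/7131) = 1. Collecting the sign flips along the way, the symbol is +1.

1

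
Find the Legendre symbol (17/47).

Reciprocity: 17 ≡ 1 and 47 ≡ 3 (mod 4), so (17/47) = +(47/17).
Reduce top mod 17: now compute (13/17).
Reciprocity: 13 ≡ 1 and 17 ≡ 1 (mod 4), so (13/17) = +(17/13).
Reduce top mod 13: now compute (4/13).
Pull out 2^2: since 13 ≡ 5 (mod 8), (2/13) = -1, so (2/13)^2 = +1.
Reached (1/13) = 1. Collecting the sign flips along the way, the symbol is +1.

1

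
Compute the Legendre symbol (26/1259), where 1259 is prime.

1

Pull out 2: since 1259 ≡ 3 (mod 8), (2/1259) = -1.
Reciprocity: 13 ≡ 1 and 1259 ≡ 3 (mod 4), so (13/1259) = +(1259/13).
Reduce top mod 13: now compute (11/13).
Reciprocity: 11 ≡ 3 and 13 ≡ 1 (mod 4), so (11/13) = +(13/11).
Reduce top mod 11: now compute (2/11).
Pull out 2: since 11 ≡ 3 (mod 8), (2/11) = -1.
Reached (1/11) = 1. Collecting the sign flips along the way, the symbol is +1.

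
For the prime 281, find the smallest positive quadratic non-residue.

3

(2/281) = +1, so 2 is a residue.
(3/281) = −1, so 3 is the smallest positive non-residue mod 281.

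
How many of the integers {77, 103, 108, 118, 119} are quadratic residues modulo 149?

(77/149) = -1 → non-residue.
(103/149) = +1 → QR.
(108/149) = -1 → non-residue.
(118/149) = +1 → QR.
(119/149) = +1 → QR.
Total quadratic residues among the 5: 3.

3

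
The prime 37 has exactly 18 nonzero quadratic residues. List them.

1 3 4 7 9 10 11 12 16 21 25 26 27 28 30 33 34 36

Square k = 1,…,18 (k and 37−k give the same square):
1²=1, 2²=4, 3²=9, 4²=16, 5²=25, 6²=36, 7²≡12, 8²≡27, 9²≡7, 10²≡26, 11²≡10, 12²≡33, 13²≡21, 14²≡11, 15²≡3, 16²≡34, 17²≡30, 18²≡28 (mod 37).
So the quadratic residues mod 37 are {1, 3, 4, 7, 9, 10, 11, 12, 16, 21, 25, 26, 27, 28, 30, 33, 34, 36}.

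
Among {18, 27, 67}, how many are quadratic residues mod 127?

1

(18/127) = +1 → QR.
(27/127) = -1 → non-residue.
(67/127) = -1 → non-residue.
Total quadratic residues among the 3: 1.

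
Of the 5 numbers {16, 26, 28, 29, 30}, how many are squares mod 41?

1

(16/41) = +1 → QR.
(26/41) = -1 → non-residue.
(28/41) = -1 → non-residue.
(29/41) = -1 → non-residue.
(30/41) = -1 → non-residue.
Total quadratic residues among the 5: 1.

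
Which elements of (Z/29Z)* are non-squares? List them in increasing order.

2, 3, 8, 10, 11, 12, 14, 15, 17, 18, 19, 21, 26, 27

Square k = 1,…,14 (k and 29−k give the same square):
1²=1, 2²=4, 3²=9, 4²=16, 5²=25, 6²≡7, 7²≡20, 8²≡6, 9²≡23, 10²≡13, 11²≡5, 12²≡28, 13²≡24, 14²≡22 (mod 29).
The residues are {1, 4, 5, 6, 7, 9, 13, 16, 20, 22, 23, 24, 25, 28}; the non-residues are the remaining 14 nonzero classes.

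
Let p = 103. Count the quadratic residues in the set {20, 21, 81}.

(20/103) = -1 → non-residue.
(21/103) = -1 → non-residue.
(81/103) = +1 → QR.
Total quadratic residues among the 3: 1.

1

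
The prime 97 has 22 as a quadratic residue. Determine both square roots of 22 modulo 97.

97 ≡ 1 (mod 4), so we find a root by search.
Trying successive values, 33² = 1089 ≡ 22 (mod 97). The other root is 97 − 33 = 64.

33, 64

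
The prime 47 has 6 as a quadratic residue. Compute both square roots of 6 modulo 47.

10, 37

Since 47 ≡ 3 (mod 4), a square root of 6 is 6^((47+1)/4) = 6^12 mod 47.
Repeated squaring: 6^2≡36, 6^4≡27, 6^8≡24 (mod 47).
6^12 = 6^(8+4) ≡ 37 (mod 47).
Check: 37² = 1369 ≡ 6 (mod 47). The two roots are 10 and 37.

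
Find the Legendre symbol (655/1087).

Reciprocity: 655 ≡ 3 and 1087 ≡ 3 (mod 4), so (655/1087) = −(1087/655).
Reduce top mod 655: now compute (432/655).
Pull out 2^4: since 655 ≡ 7 (mod 8), (2/655) = +1, so (2/655)^4 = +1.
Reciprocity: 27 ≡ 3 and 655 ≡ 3 (mod 4), so (27/655) = −(655/27).
Reduce top mod 27: now compute (7/27).
Reciprocity: 7 ≡ 3 and 27 ≡ 3 (mod 4), so (7/27) = −(27/7).
Reduce top mod 7: now compute (6/7).
Pull out 2: since 7 ≡ 7 (mod 8), (2/7) = +1.
Reciprocity: 3 ≡ 3 and 7 ≡ 3 (mod 4), so (3/7) = −(7/3).
Reduce top mod 3: now compute (1/3).
Reached (1/3) = 1. Collecting the sign flips along the way, the symbol is +1.

1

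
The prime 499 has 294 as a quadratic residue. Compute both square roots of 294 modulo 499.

113, 386

Since 499 ≡ 3 (mod 4), a square root of 294 is 294^((499+1)/4) = 294^125 mod 499.
Repeated squaring: 294^2≡109, 294^4≡404, 294^8≡43, 294^16≡352, 294^32≡152, 294^64≡150 (mod 499).
294^125 = 294^(64+32+16+8+4+1) ≡ 386 (mod 499).
Check: 386² = 148996 ≡ 294 (mod 499). The two roots are 113 and 386.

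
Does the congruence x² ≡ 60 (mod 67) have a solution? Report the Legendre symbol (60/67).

Euler's criterion: (60/67) ≡ 60^33 (mod 67).
60^2 ≡ 49 (mod 67)
60^4 ≡ 56 (mod 67)
60^8 ≡ 54 (mod 67)
60^16 ≡ 35 (mod 67)
60^32 ≡ 19 (mod 67)
60^33 = 60^(32+1) ≡ 1 (mod 67).
Result is 1, so (60/67) = 1.

1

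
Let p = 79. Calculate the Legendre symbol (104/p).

Euler's criterion: (104/79) ≡ 25^39 (mod 79).
25^2 ≡ 72 (mod 79)
25^4 ≡ 49 (mod 79)
25^8 ≡ 31 (mod 79)
25^16 ≡ 13 (mod 79)
25^32 ≡ 11 (mod 79)
25^39 = 25^(32+4+2+1) ≡ 1 (mod 79).
Result is 1, so (104/79) = 1.

1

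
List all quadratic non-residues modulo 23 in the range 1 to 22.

5,7,10,11,14,15,17,19,20,21,22

Square k = 1,…,11 (k and 23−k give the same square):
1²=1, 2²=4, 3²=9, 4²=16, 5²≡2, 6²≡13, 7²≡3, 8²≡18, 9²≡12, 10²≡8, 11²≡6 (mod 23).
The residues are {1, 2, 3, 4, 6, 8, 9, 12, 13, 16, 18}; the non-residues are the remaining 11 nonzero classes.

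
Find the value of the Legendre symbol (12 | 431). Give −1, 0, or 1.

1

Pull out 2^2: since 431 ≡ 7 (mod 8), (2/431) = +1, so (2/431)^2 = +1.
Reciprocity: 3 ≡ 3 and 431 ≡ 3 (mod 4), so (3/431) = −(431/3).
Reduce top mod 3: now compute (2/3).
Pull out 2: since 3 ≡ 3 (mod 8), (2/3) = -1.
Reached (1/3) = 1. Collecting the sign flips along the way, the symbol is +1.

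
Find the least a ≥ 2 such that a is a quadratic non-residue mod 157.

(2/157) = −1, so 2 is the smallest positive non-residue mod 157.

2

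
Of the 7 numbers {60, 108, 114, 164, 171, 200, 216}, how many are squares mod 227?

(60/227) = -1 → non-residue.
(108/227) = +1 → QR.
(114/227) = -1 → non-residue.
(164/227) = -1 → non-residue.
(171/227) = +1 → QR.
(200/227) = -1 → non-residue.
(216/227) = -1 → non-residue.
Total quadratic residues among the 7: 2.

2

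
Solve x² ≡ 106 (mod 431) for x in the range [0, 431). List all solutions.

Since 431 ≡ 3 (mod 4), a square root of 106 is 106^((431+1)/4) = 106^108 mod 431.
Repeated squaring: 106^2≡30, 106^4≡38, 106^8≡151, 106^16≡389, 106^32≡40, 106^64≡307 (mod 431).
106^108 = 106^(64+32+8+4) ≡ 174 (mod 431).
Check: 174² = 30276 ≡ 106 (mod 431). The two roots are 174 and 257.

174, 257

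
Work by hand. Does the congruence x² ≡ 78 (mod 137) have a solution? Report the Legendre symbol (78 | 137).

1

Euler's criterion: (78/137) ≡ 78^68 (mod 137).
78^2 ≡ 56 (mod 137)
78^4 ≡ 122 (mod 137)
78^8 ≡ 88 (mod 137)
78^16 ≡ 72 (mod 137)
78^32 ≡ 115 (mod 137)
78^64 ≡ 73 (mod 137)
78^68 = 78^(64+4) ≡ 1 (mod 137).
Result is 1, so (78/137) = 1.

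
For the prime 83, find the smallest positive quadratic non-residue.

(2/83) = −1, so 2 is the smallest positive non-residue mod 83.

2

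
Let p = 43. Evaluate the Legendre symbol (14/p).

Pull out 2: since 43 ≡ 3 (mod 8), (2/43) = -1.
Reciprocity: 7 ≡ 3 and 43 ≡ 3 (mod 4), so (7/43) = −(43/7).
Reduce top mod 7: now compute (1/7).
Reached (1/7) = 1. Collecting the sign flips along the way, the symbol is +1.

1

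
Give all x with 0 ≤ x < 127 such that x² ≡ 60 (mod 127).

Since 127 ≡ 3 (mod 4), a square root of 60 is 60^((127+1)/4) = 60^32 mod 127.
Repeated squaring: 60^2≡44, 60^4≡31, 60^8≡72, 60^16≡104, 60^32≡21 (mod 127).
60^32 = 60^(32) ≡ 21 (mod 127).
Check: 21² = 441 ≡ 60 (mod 127). The two roots are 21 and 106.

21, 106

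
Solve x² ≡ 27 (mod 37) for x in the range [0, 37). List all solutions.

37 ≡ 1 (mod 4), so we find a root by search.
Trying successive values, 8² = 64 ≡ 27 (mod 37). The other root is 37 − 8 = 29.

8, 29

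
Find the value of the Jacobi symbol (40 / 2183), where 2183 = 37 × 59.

-1

Pull out 2^3: since 2183 ≡ 7 (mod 8), (2/2183) = +1, so (2/2183)^3 = +1.
Reciprocity: 5 ≡ 1 and 2183 ≡ 3 (mod 4), so (5/2183) = +(2183/5).
Reduce top mod 5: now compute (3/5).
Reciprocity: 3 ≡ 3 and 5 ≡ 1 (mod 4), so (3/5) = +(5/3).
Reduce top mod 3: now compute (2/3).
Pull out 2: since 3 ≡ 3 (mod 8), (2/3) = -1.
Reached (1/3) = 1. Collecting the sign flips along the way, the symbol is -1.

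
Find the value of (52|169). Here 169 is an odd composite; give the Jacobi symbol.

0

Pull out 2^2: since 169 ≡ 1 (mod 8), (2/169) = +1, so (2/169)^2 = +1.
Reciprocity: 13 ≡ 1 and 169 ≡ 1 (mod 4), so (13/169) = +(169/13).
Reduce top mod 13: now compute (0/13).
Top reduces to 0: gcd > 1, so the symbol is 0.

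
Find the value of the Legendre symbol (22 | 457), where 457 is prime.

Euler's criterion: (22/457) ≡ 22^228 (mod 457).
22^2 ≡ 27 (mod 457)
22^4 ≡ 272 (mod 457)
22^8 ≡ 407 (mod 457)
22^16 ≡ 215 (mod 457)
22^32 ≡ 68 (mod 457)
22^64 ≡ 54 (mod 457)
22^128 ≡ 174 (mod 457)
22^228 = 22^(128+64+32+4) ≡ 456 (mod 457).
Result is 456 ≡ −1, so (22/457) = −1.

-1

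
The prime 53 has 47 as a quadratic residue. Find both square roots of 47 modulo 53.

10, 43

53 ≡ 1 (mod 4), so we find a root by search.
Trying successive values, 10² = 100 ≡ 47 (mod 53). The other root is 53 − 10 = 43.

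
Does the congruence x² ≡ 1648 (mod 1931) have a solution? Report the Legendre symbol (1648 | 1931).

Pull out 2^4: since 1931 ≡ 3 (mod 8), (2/1931) = -1, so (2/1931)^4 = +1.
Reciprocity: 103 ≡ 3 and 1931 ≡ 3 (mod 4), so (103/1931) = −(1931/103).
Reduce top mod 103: now compute (77/103).
Reciprocity: 77 ≡ 1 and 103 ≡ 3 (mod 4), so (77/103) = +(103/77).
Reduce top mod 77: now compute (26/77).
Pull out 2: since 77 ≡ 5 (mod 8), (2/77) = -1.
Reciprocity: 13 ≡ 1 and 77 ≡ 1 (mod 4), so (13/77) = +(77/13).
Reduce top mod 13: now compute (12/13).
Pull out 2^2: since 13 ≡ 5 (mod 8), (2/13) = -1, so (2/13)^2 = +1.
Reciprocity: 3 ≡ 3 and 13 ≡ 1 (mod 4), so (3/13) = +(13/3).
Reduce top mod 3: now compute (1/3).
Reached (1/3) = 1. Collecting the sign flips along the way, the symbol is +1.

1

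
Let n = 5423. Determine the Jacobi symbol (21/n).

Reciprocity: 21 ≡ 1 and 5423 ≡ 3 (mod 4), so (21/5423) = +(5423/21).
Reduce top mod 21: now compute (5/21).
Reciprocity: 5 ≡ 1 and 21 ≡ 1 (mod 4), so (5/21) = +(21/5).
Reduce top mod 5: now compute (1/5).
Reached (1/5) = 1. Collecting the sign flips along the way, the symbol is +1.

1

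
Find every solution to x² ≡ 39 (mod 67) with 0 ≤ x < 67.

Since 67 ≡ 3 (mod 4), a square root of 39 is 39^((67+1)/4) = 39^17 mod 67.
Repeated squaring: 39^2≡47, 39^4≡65, 39^8≡4, 39^16≡16 (mod 67).
39^17 = 39^(16+1) ≡ 21 (mod 67).
Check: 21² = 441 ≡ 39 (mod 67). The two roots are 21 and 46.

21, 46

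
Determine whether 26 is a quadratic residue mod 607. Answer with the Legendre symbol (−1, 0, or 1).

Pull out 2: since 607 ≡ 7 (mod 8), (2/607) = +1.
Reciprocity: 13 ≡ 1 and 607 ≡ 3 (mod 4), so (13/607) = +(607/13).
Reduce top mod 13: now compute (9/13).
Reciprocity: 9 ≡ 1 and 13 ≡ 1 (mod 4), so (9/13) = +(13/9).
Reduce top mod 9: now compute (4/9).
Pull out 2^2: since 9 ≡ 1 (mod 8), (2/9) = +1, so (2/9)^2 = +1.
Reached (1/9) = 1. Collecting the sign flips along the way, the symbol is +1.

1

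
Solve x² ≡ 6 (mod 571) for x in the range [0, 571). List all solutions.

182, 389

Since 571 ≡ 3 (mod 4), a square root of 6 is 6^((571+1)/4) = 6^143 mod 571.
Repeated squaring: 6^2≡36, 6^4≡154, 6^8≡305, 6^16≡523, 6^32≡20, 6^64≡400, 6^128≡120 (mod 571).
6^143 = 6^(128+8+4+2+1) ≡ 182 (mod 571).
Check: 182² = 33124 ≡ 6 (mod 571). The two roots are 182 and 389.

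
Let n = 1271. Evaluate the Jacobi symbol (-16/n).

First reduce: -16 ≡ 1255 (mod 1271).
Reciprocity: 1255 ≡ 3 and 1271 ≡ 3 (mod 4), so (1255/1271) = −(1271/1255).
Reduce top mod 1255: now compute (16/1255).
Pull out 2^4: since 1255 ≡ 7 (mod 8), (2/1255) = +1, so (2/1255)^4 = +1.
Reached (1/1255) = 1. Collecting the sign flips along the way, the symbol is -1.

-1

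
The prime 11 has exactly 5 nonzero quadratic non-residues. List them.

2 6 7 8 10

Square k = 1,…,5 (k and 11−k give the same square):
1²=1, 2²=4, 3²=9, 4²≡5, 5²≡3 (mod 11).
The residues are {1, 3, 4, 5, 9}; the non-residues are the remaining 5 nonzero classes.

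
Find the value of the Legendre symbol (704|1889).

Pull out 2^6: since 1889 ≡ 1 (mod 8), (2/1889) = +1, so (2/1889)^6 = +1.
Reciprocity: 11 ≡ 3 and 1889 ≡ 1 (mod 4), so (11/1889) = +(1889/11).
Reduce top mod 11: now compute (8/11).
Pull out 2^3: since 11 ≡ 3 (mod 8), (2/11) = -1, so (2/11)^3 = -1.
Reached (1/11) = 1. Collecting the sign flips along the way, the symbol is -1.

-1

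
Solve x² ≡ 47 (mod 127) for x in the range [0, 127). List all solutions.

Since 127 ≡ 3 (mod 4), a square root of 47 is 47^((127+1)/4) = 47^32 mod 127.
Repeated squaring: 47^2≡50, 47^4≡87, 47^8≡76, 47^16≡61, 47^32≡38 (mod 127).
47^32 = 47^(32) ≡ 38 (mod 127).
Check: 38² = 1444 ≡ 47 (mod 127). The two roots are 38 and 89.

38, 89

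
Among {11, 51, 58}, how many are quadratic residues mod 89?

1

(11/89) = +1 → QR.
(51/89) = -1 → non-residue.
(58/89) = -1 → non-residue.
Total quadratic residues among the 3: 1.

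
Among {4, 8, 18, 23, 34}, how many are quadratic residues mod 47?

4

(4/47) = +1 → QR.
(8/47) = +1 → QR.
(18/47) = +1 → QR.
(23/47) = -1 → non-residue.
(34/47) = +1 → QR.
Total quadratic residues among the 5: 4.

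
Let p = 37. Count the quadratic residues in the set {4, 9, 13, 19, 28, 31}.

(4/37) = +1 → QR.
(9/37) = +1 → QR.
(13/37) = -1 → non-residue.
(19/37) = -1 → non-residue.
(28/37) = +1 → QR.
(31/37) = -1 → non-residue.
Total quadratic residues among the 6: 3.

3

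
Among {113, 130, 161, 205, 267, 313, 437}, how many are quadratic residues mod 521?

6

(113/521) = +1 → QR.
(130/521) = +1 → QR.
(161/521) = +1 → QR.
(205/521) = -1 → non-residue.
(267/521) = +1 → QR.
(313/521) = +1 → QR.
(437/521) = +1 → QR.
Total quadratic residues among the 7: 6.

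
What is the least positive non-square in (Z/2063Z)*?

5

(2/2063) = +1, so 2 is a residue.
(3/2063) = +1, so 3 is a residue.
(4/2063) = +1, so 4 is a residue.
(5/2063) = −1, so 5 is the smallest positive non-residue mod 2063.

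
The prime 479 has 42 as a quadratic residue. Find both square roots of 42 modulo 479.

54, 425

Since 479 ≡ 3 (mod 4), a square root of 42 is 42^((479+1)/4) = 42^120 mod 479.
Repeated squaring: 42^2≡327, 42^4≡112, 42^8≡90, 42^16≡436, 42^32≡412, 42^64≡178 (mod 479).
42^120 = 42^(64+32+16+8) ≡ 54 (mod 479).
Check: 54² = 2916 ≡ 42 (mod 479). The two roots are 54 and 425.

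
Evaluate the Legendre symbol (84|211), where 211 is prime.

Euler's criterion: (84/211) ≡ 84^105 (mod 211).
84^2 ≡ 93 (mod 211)
84^4 ≡ 209 (mod 211)
84^8 ≡ 4 (mod 211)
84^16 ≡ 16 (mod 211)
84^32 ≡ 45 (mod 211)
84^64 ≡ 126 (mod 211)
84^105 = 84^(64+32+8+1) ≡ 1 (mod 211).
Result is 1, so (84/211) = 1.

1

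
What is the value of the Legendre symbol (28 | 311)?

1

Pull out 2^2: since 311 ≡ 7 (mod 8), (2/311) = +1, so (2/311)^2 = +1.
Reciprocity: 7 ≡ 3 and 311 ≡ 3 (mod 4), so (7/311) = −(311/7).
Reduce top mod 7: now compute (3/7).
Reciprocity: 3 ≡ 3 and 7 ≡ 3 (mod 4), so (3/7) = −(7/3).
Reduce top mod 3: now compute (1/3).
Reached (1/3) = 1. Collecting the sign flips along the way, the symbol is +1.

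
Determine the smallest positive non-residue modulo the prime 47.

5

(2/47) = +1, so 2 is a residue.
(3/47) = +1, so 3 is a residue.
(4/47) = +1, so 4 is a residue.
(5/47) = −1, so 5 is the smallest positive non-residue mod 47.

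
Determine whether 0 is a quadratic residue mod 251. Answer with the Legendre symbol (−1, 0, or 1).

0

Top reduces to 0: gcd > 1, so the symbol is 0.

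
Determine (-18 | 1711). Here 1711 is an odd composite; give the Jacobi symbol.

First reduce: -18 ≡ 1693 (mod 1711).
Reciprocity: 1693 ≡ 1 and 1711 ≡ 3 (mod 4), so (1693/1711) = +(1711/1693).
Reduce top mod 1693: now compute (18/1693).
Pull out 2: since 1693 ≡ 5 (mod 8), (2/1693) = -1.
Reciprocity: 9 ≡ 1 and 1693 ≡ 1 (mod 4), so (9/1693) = +(1693/9).
Reduce top mod 9: now compute (1/9).
Reached (1/9) = 1. Collecting the sign flips along the way, the symbol is -1.

-1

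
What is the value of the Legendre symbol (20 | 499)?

Pull out 2^2: since 499 ≡ 3 (mod 8), (2/499) = -1, so (2/499)^2 = +1.
Reciprocity: 5 ≡ 1 and 499 ≡ 3 (mod 4), so (5/499) = +(499/5).
Reduce top mod 5: now compute (4/5).
Pull out 2^2: since 5 ≡ 5 (mod 8), (2/5) = -1, so (2/5)^2 = +1.
Reached (1/5) = 1. Collecting the sign flips along the way, the symbol is +1.

1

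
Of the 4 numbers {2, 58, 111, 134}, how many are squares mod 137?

1

(2/137) = +1 → QR.
(58/137) = -1 → non-residue.
(111/137) = -1 → non-residue.
(134/137) = -1 → non-residue.
Total quadratic residues among the 4: 1.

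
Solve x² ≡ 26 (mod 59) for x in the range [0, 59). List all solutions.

12, 47

Since 59 ≡ 3 (mod 4), a square root of 26 is 26^((59+1)/4) = 26^15 mod 59.
Repeated squaring: 26^2≡27, 26^4≡21, 26^8≡28 (mod 59).
26^15 = 26^(8+4+2+1) ≡ 12 (mod 59).
Check: 12² = 144 ≡ 26 (mod 59). The two roots are 12 and 47.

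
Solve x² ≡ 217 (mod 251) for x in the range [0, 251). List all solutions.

79, 172

Since 251 ≡ 3 (mod 4), a square root of 217 is 217^((251+1)/4) = 217^63 mod 251.
Repeated squaring: 217^2≡152, 217^4≡12, 217^8≡144, 217^16≡154, 217^32≡122 (mod 251).
217^63 = 217^(32+16+8+4+2+1) ≡ 79 (mod 251).
Check: 79² = 6241 ≡ 217 (mod 251). The two roots are 79 and 172.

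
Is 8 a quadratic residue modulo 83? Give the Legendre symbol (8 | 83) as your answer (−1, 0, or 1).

-1

Euler's criterion: (8/83) ≡ 8^41 (mod 83).
8^2 ≡ 64 (mod 83)
8^4 ≡ 29 (mod 83)
8^8 ≡ 11 (mod 83)
8^16 ≡ 38 (mod 83)
8^32 ≡ 33 (mod 83)
8^41 = 8^(32+8+1) ≡ 82 (mod 83).
Result is 82 ≡ −1, so (8/83) = −1.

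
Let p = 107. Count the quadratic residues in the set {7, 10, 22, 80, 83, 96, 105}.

(7/107) = -1 → non-residue.
(10/107) = +1 → QR.
(22/107) = -1 → non-residue.
(80/107) = -1 → non-residue.
(83/107) = +1 → QR.
(96/107) = -1 → non-residue.
(105/107) = +1 → QR.
Total quadratic residues among the 7: 3.

3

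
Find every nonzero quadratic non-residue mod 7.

Square k = 1,…,3 (k and 7−k give the same square):
1²=1, 2²=4, 3²≡2 (mod 7).
The residues are {1, 2, 4}; the non-residues are the remaining 3 nonzero classes.

3, 5, 6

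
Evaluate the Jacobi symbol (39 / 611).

0

Reciprocity: 39 ≡ 3 and 611 ≡ 3 (mod 4), so (39/611) = −(611/39).
Reduce top mod 39: now compute (26/39).
Pull out 2: since 39 ≡ 7 (mod 8), (2/39) = +1.
Reciprocity: 13 ≡ 1 and 39 ≡ 3 (mod 4), so (13/39) = +(39/13).
Reduce top mod 13: now compute (0/13).
Top reduces to 0: gcd > 1, so the symbol is 0.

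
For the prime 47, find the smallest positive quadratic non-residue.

(2/47) = +1, so 2 is a residue.
(3/47) = +1, so 3 is a residue.
(4/47) = +1, so 4 is a residue.
(5/47) = −1, so 5 is the smallest positive non-residue mod 47.

5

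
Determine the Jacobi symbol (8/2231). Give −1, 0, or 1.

Pull out 2^3: since 2231 ≡ 7 (mod 8), (2/2231) = +1, so (2/2231)^3 = +1.
Reached (1/2231) = 1. Collecting the sign flips along the way, the symbol is +1.

1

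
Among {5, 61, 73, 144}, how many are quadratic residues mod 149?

(5/149) = +1 → QR.
(61/149) = +1 → QR.
(73/149) = +1 → QR.
(144/149) = +1 → QR.
Total quadratic residues among the 4: 4.

4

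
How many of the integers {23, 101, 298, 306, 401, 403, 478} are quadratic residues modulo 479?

3

(23/479) = +1 → QR.
(101/479) = -1 → non-residue.
(298/479) = -1 → non-residue.
(306/479) = -1 → non-residue.
(401/479) = +1 → QR.
(403/479) = +1 → QR.
(478/479) = -1 → non-residue.
Total quadratic residues among the 7: 3.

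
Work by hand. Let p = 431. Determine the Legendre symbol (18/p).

1

Pull out 2: since 431 ≡ 7 (mod 8), (2/431) = +1.
Reciprocity: 9 ≡ 1 and 431 ≡ 3 (mod 4), so (9/431) = +(431/9).
Reduce top mod 9: now compute (8/9).
Pull out 2^3: since 9 ≡ 1 (mod 8), (2/9) = +1, so (2/9)^3 = +1.
Reached (1/9) = 1. Collecting the sign flips along the way, the symbol is +1.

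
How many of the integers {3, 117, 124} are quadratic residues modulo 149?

(3/149) = -1 → non-residue.
(117/149) = -1 → non-residue.
(124/149) = +1 → QR.
Total quadratic residues among the 3: 1.

1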